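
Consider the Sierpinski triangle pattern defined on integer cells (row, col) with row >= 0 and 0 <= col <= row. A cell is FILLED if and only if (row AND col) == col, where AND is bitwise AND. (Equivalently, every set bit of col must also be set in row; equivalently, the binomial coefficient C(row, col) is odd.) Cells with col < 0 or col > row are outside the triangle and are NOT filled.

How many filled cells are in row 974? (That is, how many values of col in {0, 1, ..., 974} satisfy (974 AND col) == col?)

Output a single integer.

974 in binary = 1111001110
popcount(974) = number of 1-bits in 1111001110 = 7
A col c satisfies (974 AND c) == c iff every set bit of c is also set in 974; each of the 7 set bits of 974 can independently be on or off in c.
count = 2^7 = 128

Answer: 128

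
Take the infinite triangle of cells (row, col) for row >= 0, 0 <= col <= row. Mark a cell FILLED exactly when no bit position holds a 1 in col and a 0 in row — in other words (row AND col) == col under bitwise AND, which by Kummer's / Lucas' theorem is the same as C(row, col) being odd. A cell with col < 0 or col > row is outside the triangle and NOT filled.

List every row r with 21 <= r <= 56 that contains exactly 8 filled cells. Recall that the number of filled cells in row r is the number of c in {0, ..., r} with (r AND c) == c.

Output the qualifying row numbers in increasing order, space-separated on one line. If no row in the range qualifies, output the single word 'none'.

Answer: 21 22 25 26 28 35 37 38 41 42 44 49 50 52 56

Derivation:
Row r has 2^popcount(r) filled cells, so we need popcount(r) = log2(8) = 3.
Scan r = 21..56 and keep those with exactly 3 one-bits:
r=21=10101 popcount=3 -> KEEP
r=22=10110 popcount=3 -> KEEP
r=23=10111 popcount=4 -> skip
r=24=11000 popcount=2 -> skip
r=25=11001 popcount=3 -> KEEP
r=26=11010 popcount=3 -> KEEP
r=27=11011 popcount=4 -> skip
r=28=11100 popcount=3 -> KEEP
r=29=11101 popcount=4 -> skip
r=30=11110 popcount=4 -> skip
r=31=11111 popcount=5 -> skip
r=32=100000 popcount=1 -> skip
r=33=100001 popcount=2 -> skip
r=34=100010 popcount=2 -> skip
r=35=100011 popcount=3 -> KEEP
r=36=100100 popcount=2 -> skip
r=37=100101 popcount=3 -> KEEP
r=38=100110 popcount=3 -> KEEP
r=39=100111 popcount=4 -> skip
r=40=101000 popcount=2 -> skip
r=41=101001 popcount=3 -> KEEP
r=42=101010 popcount=3 -> KEEP
r=43=101011 popcount=4 -> skip
r=44=101100 popcount=3 -> KEEP
r=45=101101 popcount=4 -> skip
r=46=101110 popcount=4 -> skip
r=47=101111 popcount=5 -> skip
r=48=110000 popcount=2 -> skip
r=49=110001 popcount=3 -> KEEP
r=50=110010 popcount=3 -> KEEP
r=51=110011 popcount=4 -> skip
r=52=110100 popcount=3 -> KEEP
r=53=110101 popcount=4 -> skip
r=54=110110 popcount=4 -> skip
r=55=110111 popcount=5 -> skip
r=56=111000 popcount=3 -> KEEP
Kept rows: 21 22 25 26 28 35 37 38 41 42 44 49 50 52 56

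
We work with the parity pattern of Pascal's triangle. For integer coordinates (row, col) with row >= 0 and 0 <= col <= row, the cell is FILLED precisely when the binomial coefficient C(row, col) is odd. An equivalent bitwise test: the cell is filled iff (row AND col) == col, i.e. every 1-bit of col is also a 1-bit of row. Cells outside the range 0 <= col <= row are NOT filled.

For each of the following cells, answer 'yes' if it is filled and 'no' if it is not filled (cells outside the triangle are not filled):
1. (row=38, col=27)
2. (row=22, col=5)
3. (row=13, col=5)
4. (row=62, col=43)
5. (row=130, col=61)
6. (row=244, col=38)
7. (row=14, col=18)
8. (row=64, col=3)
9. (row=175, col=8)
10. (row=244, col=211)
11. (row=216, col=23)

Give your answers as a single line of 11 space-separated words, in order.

(38,27): row=0b100110, col=0b11011, row AND col = 0b10 = 2; 2 != 27 -> empty
(22,5): row=0b10110, col=0b101, row AND col = 0b100 = 4; 4 != 5 -> empty
(13,5): row=0b1101, col=0b101, row AND col = 0b101 = 5; 5 == 5 -> filled
(62,43): row=0b111110, col=0b101011, row AND col = 0b101010 = 42; 42 != 43 -> empty
(130,61): row=0b10000010, col=0b111101, row AND col = 0b0 = 0; 0 != 61 -> empty
(244,38): row=0b11110100, col=0b100110, row AND col = 0b100100 = 36; 36 != 38 -> empty
(14,18): col outside [0, 14] -> not filled
(64,3): row=0b1000000, col=0b11, row AND col = 0b0 = 0; 0 != 3 -> empty
(175,8): row=0b10101111, col=0b1000, row AND col = 0b1000 = 8; 8 == 8 -> filled
(244,211): row=0b11110100, col=0b11010011, row AND col = 0b11010000 = 208; 208 != 211 -> empty
(216,23): row=0b11011000, col=0b10111, row AND col = 0b10000 = 16; 16 != 23 -> empty

Answer: no no yes no no no no no yes no no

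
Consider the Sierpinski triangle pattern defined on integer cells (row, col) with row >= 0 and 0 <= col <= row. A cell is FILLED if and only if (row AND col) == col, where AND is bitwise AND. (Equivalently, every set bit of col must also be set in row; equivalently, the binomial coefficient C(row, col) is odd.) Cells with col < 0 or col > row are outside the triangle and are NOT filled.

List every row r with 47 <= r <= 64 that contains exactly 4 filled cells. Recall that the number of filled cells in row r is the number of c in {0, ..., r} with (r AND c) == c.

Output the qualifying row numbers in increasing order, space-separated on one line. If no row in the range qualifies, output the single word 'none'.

Answer: 48

Derivation:
Row r has 2^popcount(r) filled cells, so we need popcount(r) = log2(4) = 2.
Scan r = 47..64 and keep those with exactly 2 one-bits:
r=47=101111 popcount=5 -> skip
r=48=110000 popcount=2 -> KEEP
r=49=110001 popcount=3 -> skip
r=50=110010 popcount=3 -> skip
r=51=110011 popcount=4 -> skip
r=52=110100 popcount=3 -> skip
r=53=110101 popcount=4 -> skip
r=54=110110 popcount=4 -> skip
r=55=110111 popcount=5 -> skip
r=56=111000 popcount=3 -> skip
r=57=111001 popcount=4 -> skip
r=58=111010 popcount=4 -> skip
r=59=111011 popcount=5 -> skip
r=60=111100 popcount=4 -> skip
r=61=111101 popcount=5 -> skip
r=62=111110 popcount=5 -> skip
r=63=111111 popcount=6 -> skip
r=64=1000000 popcount=1 -> skip
Kept rows: 48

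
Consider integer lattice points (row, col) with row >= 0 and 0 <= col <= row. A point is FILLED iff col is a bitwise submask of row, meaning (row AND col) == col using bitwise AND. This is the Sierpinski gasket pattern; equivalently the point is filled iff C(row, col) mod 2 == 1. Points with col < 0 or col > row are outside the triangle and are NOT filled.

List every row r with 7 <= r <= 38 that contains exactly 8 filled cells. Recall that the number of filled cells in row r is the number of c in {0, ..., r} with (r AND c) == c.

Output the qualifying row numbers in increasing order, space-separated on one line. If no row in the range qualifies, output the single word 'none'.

Answer: 7 11 13 14 19 21 22 25 26 28 35 37 38

Derivation:
Row r has 2^popcount(r) filled cells, so we need popcount(r) = log2(8) = 3.
Scan r = 7..38 and keep those with exactly 3 one-bits:
r=7=111 popcount=3 -> KEEP
r=8=1000 popcount=1 -> skip
r=9=1001 popcount=2 -> skip
r=10=1010 popcount=2 -> skip
r=11=1011 popcount=3 -> KEEP
r=12=1100 popcount=2 -> skip
r=13=1101 popcount=3 -> KEEP
r=14=1110 popcount=3 -> KEEP
r=15=1111 popcount=4 -> skip
r=16=10000 popcount=1 -> skip
r=17=10001 popcount=2 -> skip
r=18=10010 popcount=2 -> skip
r=19=10011 popcount=3 -> KEEP
r=20=10100 popcount=2 -> skip
r=21=10101 popcount=3 -> KEEP
r=22=10110 popcount=3 -> KEEP
r=23=10111 popcount=4 -> skip
r=24=11000 popcount=2 -> skip
r=25=11001 popcount=3 -> KEEP
r=26=11010 popcount=3 -> KEEP
r=27=11011 popcount=4 -> skip
r=28=11100 popcount=3 -> KEEP
r=29=11101 popcount=4 -> skip
r=30=11110 popcount=4 -> skip
r=31=11111 popcount=5 -> skip
r=32=100000 popcount=1 -> skip
r=33=100001 popcount=2 -> skip
r=34=100010 popcount=2 -> skip
r=35=100011 popcount=3 -> KEEP
r=36=100100 popcount=2 -> skip
r=37=100101 popcount=3 -> KEEP
r=38=100110 popcount=3 -> KEEP
Kept rows: 7 11 13 14 19 21 22 25 26 28 35 37 38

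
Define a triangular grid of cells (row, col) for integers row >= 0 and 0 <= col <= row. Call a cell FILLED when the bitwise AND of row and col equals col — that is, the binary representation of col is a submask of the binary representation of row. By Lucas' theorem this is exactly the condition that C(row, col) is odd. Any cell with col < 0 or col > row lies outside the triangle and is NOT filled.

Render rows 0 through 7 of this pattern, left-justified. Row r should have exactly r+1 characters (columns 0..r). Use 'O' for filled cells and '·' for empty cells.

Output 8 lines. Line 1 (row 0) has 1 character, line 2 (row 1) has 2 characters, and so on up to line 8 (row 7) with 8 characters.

Answer: O
OO
O·O
OOOO
O···O
OO··OO
O·O·O·O
OOOOOOOO

Derivation:
r0=0: O
r1=1: OO
r2=10: O·O
r3=11: OOOO
r4=100: O···O
r5=101: OO··OO
r6=110: O·O·O·O
r7=111: OOOOOOOO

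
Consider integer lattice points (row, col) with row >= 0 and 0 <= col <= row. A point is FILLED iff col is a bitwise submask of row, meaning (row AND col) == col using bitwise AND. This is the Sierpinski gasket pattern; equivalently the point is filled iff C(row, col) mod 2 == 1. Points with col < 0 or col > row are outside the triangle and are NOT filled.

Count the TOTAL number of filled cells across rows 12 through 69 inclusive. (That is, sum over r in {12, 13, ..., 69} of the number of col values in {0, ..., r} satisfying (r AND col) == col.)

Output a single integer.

r12=1100 pc2: +4 =4
r13=1101 pc3: +8 =12
r14=1110 pc3: +8 =20
r15=1111 pc4: +16 =36
r16=10000 pc1: +2 =38
r17=10001 pc2: +4 =42
r18=10010 pc2: +4 =46
r19=10011 pc3: +8 =54
r20=10100 pc2: +4 =58
r21=10101 pc3: +8 =66
r22=10110 pc3: +8 =74
r23=10111 pc4: +16 =90
r24=11000 pc2: +4 =94
r25=11001 pc3: +8 =102
r26=11010 pc3: +8 =110
r27=11011 pc4: +16 =126
r28=11100 pc3: +8 =134
r29=11101 pc4: +16 =150
r30=11110 pc4: +16 =166
r31=11111 pc5: +32 =198
r32=100000 pc1: +2 =200
r33=100001 pc2: +4 =204
r34=100010 pc2: +4 =208
r35=100011 pc3: +8 =216
r36=100100 pc2: +4 =220
r37=100101 pc3: +8 =228
r38=100110 pc3: +8 =236
r39=100111 pc4: +16 =252
r40=101000 pc2: +4 =256
r41=101001 pc3: +8 =264
r42=101010 pc3: +8 =272
r43=101011 pc4: +16 =288
r44=101100 pc3: +8 =296
r45=101101 pc4: +16 =312
r46=101110 pc4: +16 =328
r47=101111 pc5: +32 =360
r48=110000 pc2: +4 =364
r49=110001 pc3: +8 =372
r50=110010 pc3: +8 =380
r51=110011 pc4: +16 =396
r52=110100 pc3: +8 =404
r53=110101 pc4: +16 =420
r54=110110 pc4: +16 =436
r55=110111 pc5: +32 =468
r56=111000 pc3: +8 =476
r57=111001 pc4: +16 =492
r58=111010 pc4: +16 =508
r59=111011 pc5: +32 =540
r60=111100 pc4: +16 =556
r61=111101 pc5: +32 =588
r62=111110 pc5: +32 =620
r63=111111 pc6: +64 =684
r64=1000000 pc1: +2 =686
r65=1000001 pc2: +4 =690
r66=1000010 pc2: +4 =694
r67=1000011 pc3: +8 =702
r68=1000100 pc2: +4 =706
r69=1000101 pc3: +8 =714

Answer: 714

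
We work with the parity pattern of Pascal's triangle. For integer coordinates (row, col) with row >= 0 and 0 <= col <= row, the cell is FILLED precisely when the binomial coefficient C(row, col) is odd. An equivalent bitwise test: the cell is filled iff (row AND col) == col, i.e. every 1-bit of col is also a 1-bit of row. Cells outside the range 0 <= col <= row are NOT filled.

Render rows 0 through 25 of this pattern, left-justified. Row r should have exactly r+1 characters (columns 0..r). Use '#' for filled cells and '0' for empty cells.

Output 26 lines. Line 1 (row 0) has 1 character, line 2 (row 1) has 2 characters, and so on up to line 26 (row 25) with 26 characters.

r0=0: #
r1=1: ##
r2=10: #0#
r3=11: ####
r4=100: #000#
r5=101: ##00##
r6=110: #0#0#0#
r7=111: ########
r8=1000: #0000000#
r9=1001: ##000000##
r10=1010: #0#00000#0#
r11=1011: ####0000####
r12=1100: #000#000#000#
r13=1101: ##00##00##00##
r14=1110: #0#0#0#0#0#0#0#
r15=1111: ################
r16=10000: #000000000000000#
r17=10001: ##00000000000000##
r18=10010: #0#0000000000000#0#
r19=10011: ####000000000000####
r20=10100: #000#00000000000#000#
r21=10101: ##00##0000000000##00##
r22=10110: #0#0#0#000000000#0#0#0#
r23=10111: ########00000000########
r24=11000: #0000000#0000000#0000000#
r25=11001: ##000000##000000##000000##

Answer: #
##
#0#
####
#000#
##00##
#0#0#0#
########
#0000000#
##000000##
#0#00000#0#
####0000####
#000#000#000#
##00##00##00##
#0#0#0#0#0#0#0#
################
#000000000000000#
##00000000000000##
#0#0000000000000#0#
####000000000000####
#000#00000000000#000#
##00##0000000000##00##
#0#0#0#000000000#0#0#0#
########00000000########
#0000000#0000000#0000000#
##000000##000000##000000##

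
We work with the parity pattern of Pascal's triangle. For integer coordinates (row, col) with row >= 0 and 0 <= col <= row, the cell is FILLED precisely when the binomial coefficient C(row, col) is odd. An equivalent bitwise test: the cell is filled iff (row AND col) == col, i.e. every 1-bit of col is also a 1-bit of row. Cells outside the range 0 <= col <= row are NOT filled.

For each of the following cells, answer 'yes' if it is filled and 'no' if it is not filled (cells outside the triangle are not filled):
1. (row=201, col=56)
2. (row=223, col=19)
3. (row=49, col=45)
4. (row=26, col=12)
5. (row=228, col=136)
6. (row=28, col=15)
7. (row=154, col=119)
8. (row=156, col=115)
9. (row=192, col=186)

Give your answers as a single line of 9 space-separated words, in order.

Answer: no yes no no no no no no no

Derivation:
(201,56): row=0b11001001, col=0b111000, row AND col = 0b1000 = 8; 8 != 56 -> empty
(223,19): row=0b11011111, col=0b10011, row AND col = 0b10011 = 19; 19 == 19 -> filled
(49,45): row=0b110001, col=0b101101, row AND col = 0b100001 = 33; 33 != 45 -> empty
(26,12): row=0b11010, col=0b1100, row AND col = 0b1000 = 8; 8 != 12 -> empty
(228,136): row=0b11100100, col=0b10001000, row AND col = 0b10000000 = 128; 128 != 136 -> empty
(28,15): row=0b11100, col=0b1111, row AND col = 0b1100 = 12; 12 != 15 -> empty
(154,119): row=0b10011010, col=0b1110111, row AND col = 0b10010 = 18; 18 != 119 -> empty
(156,115): row=0b10011100, col=0b1110011, row AND col = 0b10000 = 16; 16 != 115 -> empty
(192,186): row=0b11000000, col=0b10111010, row AND col = 0b10000000 = 128; 128 != 186 -> empty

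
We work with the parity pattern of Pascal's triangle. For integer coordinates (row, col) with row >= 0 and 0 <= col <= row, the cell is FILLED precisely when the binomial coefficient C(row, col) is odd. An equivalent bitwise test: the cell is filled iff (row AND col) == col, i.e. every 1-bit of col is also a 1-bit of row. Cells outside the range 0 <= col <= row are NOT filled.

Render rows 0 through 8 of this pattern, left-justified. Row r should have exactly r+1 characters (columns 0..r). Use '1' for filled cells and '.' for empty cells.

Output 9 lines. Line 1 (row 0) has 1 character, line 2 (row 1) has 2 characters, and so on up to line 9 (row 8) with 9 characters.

Answer: 1
11
1.1
1111
1...1
11..11
1.1.1.1
11111111
1.......1

Derivation:
r0=0: 1
r1=1: 11
r2=10: 1.1
r3=11: 1111
r4=100: 1...1
r5=101: 11..11
r6=110: 1.1.1.1
r7=111: 11111111
r8=1000: 1.......1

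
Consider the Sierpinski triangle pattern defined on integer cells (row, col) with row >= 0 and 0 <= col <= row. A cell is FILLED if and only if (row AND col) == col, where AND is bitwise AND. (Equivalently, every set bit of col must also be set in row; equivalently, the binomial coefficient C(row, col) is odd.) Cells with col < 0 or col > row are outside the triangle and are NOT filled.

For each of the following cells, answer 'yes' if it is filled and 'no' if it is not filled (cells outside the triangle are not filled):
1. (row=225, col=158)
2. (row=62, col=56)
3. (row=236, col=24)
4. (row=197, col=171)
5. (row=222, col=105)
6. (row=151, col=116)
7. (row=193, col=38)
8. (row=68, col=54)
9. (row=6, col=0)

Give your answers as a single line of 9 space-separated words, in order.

(225,158): row=0b11100001, col=0b10011110, row AND col = 0b10000000 = 128; 128 != 158 -> empty
(62,56): row=0b111110, col=0b111000, row AND col = 0b111000 = 56; 56 == 56 -> filled
(236,24): row=0b11101100, col=0b11000, row AND col = 0b1000 = 8; 8 != 24 -> empty
(197,171): row=0b11000101, col=0b10101011, row AND col = 0b10000001 = 129; 129 != 171 -> empty
(222,105): row=0b11011110, col=0b1101001, row AND col = 0b1001000 = 72; 72 != 105 -> empty
(151,116): row=0b10010111, col=0b1110100, row AND col = 0b10100 = 20; 20 != 116 -> empty
(193,38): row=0b11000001, col=0b100110, row AND col = 0b0 = 0; 0 != 38 -> empty
(68,54): row=0b1000100, col=0b110110, row AND col = 0b100 = 4; 4 != 54 -> empty
(6,0): row=0b110, col=0b0, row AND col = 0b0 = 0; 0 == 0 -> filled

Answer: no yes no no no no no no yes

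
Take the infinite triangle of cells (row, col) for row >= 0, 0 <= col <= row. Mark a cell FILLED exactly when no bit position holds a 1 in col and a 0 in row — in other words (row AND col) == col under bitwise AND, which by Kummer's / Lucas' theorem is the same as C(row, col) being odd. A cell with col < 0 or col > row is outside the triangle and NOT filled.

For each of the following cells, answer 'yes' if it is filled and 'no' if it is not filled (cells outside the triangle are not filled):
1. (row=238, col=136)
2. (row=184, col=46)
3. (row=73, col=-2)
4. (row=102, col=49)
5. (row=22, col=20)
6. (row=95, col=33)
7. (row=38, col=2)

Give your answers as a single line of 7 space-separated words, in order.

Answer: yes no no no yes no yes

Derivation:
(238,136): row=0b11101110, col=0b10001000, row AND col = 0b10001000 = 136; 136 == 136 -> filled
(184,46): row=0b10111000, col=0b101110, row AND col = 0b101000 = 40; 40 != 46 -> empty
(73,-2): col outside [0, 73] -> not filled
(102,49): row=0b1100110, col=0b110001, row AND col = 0b100000 = 32; 32 != 49 -> empty
(22,20): row=0b10110, col=0b10100, row AND col = 0b10100 = 20; 20 == 20 -> filled
(95,33): row=0b1011111, col=0b100001, row AND col = 0b1 = 1; 1 != 33 -> empty
(38,2): row=0b100110, col=0b10, row AND col = 0b10 = 2; 2 == 2 -> filled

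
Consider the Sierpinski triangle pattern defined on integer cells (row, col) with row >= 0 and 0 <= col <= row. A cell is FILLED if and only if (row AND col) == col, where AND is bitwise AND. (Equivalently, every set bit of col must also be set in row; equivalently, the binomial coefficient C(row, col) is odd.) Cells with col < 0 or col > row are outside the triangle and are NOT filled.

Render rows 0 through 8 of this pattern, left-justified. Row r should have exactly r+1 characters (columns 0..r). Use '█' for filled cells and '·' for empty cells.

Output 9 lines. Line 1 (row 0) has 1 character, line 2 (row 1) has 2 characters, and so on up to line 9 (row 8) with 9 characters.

Answer: █
██
█·█
████
█···█
██··██
█·█·█·█
████████
█·······█

Derivation:
r0=0: █
r1=1: ██
r2=10: █·█
r3=11: ████
r4=100: █···█
r5=101: ██··██
r6=110: █·█·█·█
r7=111: ████████
r8=1000: █·······█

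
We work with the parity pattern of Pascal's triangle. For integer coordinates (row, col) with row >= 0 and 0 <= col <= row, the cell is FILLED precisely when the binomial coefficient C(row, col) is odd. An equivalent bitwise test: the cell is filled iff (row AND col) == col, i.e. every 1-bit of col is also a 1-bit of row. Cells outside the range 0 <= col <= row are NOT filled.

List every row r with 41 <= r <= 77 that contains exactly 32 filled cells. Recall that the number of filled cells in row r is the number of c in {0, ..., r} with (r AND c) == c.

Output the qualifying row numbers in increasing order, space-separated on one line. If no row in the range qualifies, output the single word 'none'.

Answer: 47 55 59 61 62

Derivation:
Row r has 2^popcount(r) filled cells, so we need popcount(r) = log2(32) = 5.
Scan r = 41..77 and keep those with exactly 5 one-bits:
r=41=101001 popcount=3 -> skip
r=42=101010 popcount=3 -> skip
r=43=101011 popcount=4 -> skip
r=44=101100 popcount=3 -> skip
r=45=101101 popcount=4 -> skip
r=46=101110 popcount=4 -> skip
r=47=101111 popcount=5 -> KEEP
r=48=110000 popcount=2 -> skip
r=49=110001 popcount=3 -> skip
r=50=110010 popcount=3 -> skip
r=51=110011 popcount=4 -> skip
r=52=110100 popcount=3 -> skip
r=53=110101 popcount=4 -> skip
r=54=110110 popcount=4 -> skip
r=55=110111 popcount=5 -> KEEP
r=56=111000 popcount=3 -> skip
r=57=111001 popcount=4 -> skip
r=58=111010 popcount=4 -> skip
r=59=111011 popcount=5 -> KEEP
r=60=111100 popcount=4 -> skip
r=61=111101 popcount=5 -> KEEP
r=62=111110 popcount=5 -> KEEP
r=63=111111 popcount=6 -> skip
r=64=1000000 popcount=1 -> skip
r=65=1000001 popcount=2 -> skip
r=66=1000010 popcount=2 -> skip
r=67=1000011 popcount=3 -> skip
r=68=1000100 popcount=2 -> skip
r=69=1000101 popcount=3 -> skip
r=70=1000110 popcount=3 -> skip
r=71=1000111 popcount=4 -> skip
r=72=1001000 popcount=2 -> skip
r=73=1001001 popcount=3 -> skip
r=74=1001010 popcount=3 -> skip
r=75=1001011 popcount=4 -> skip
r=76=1001100 popcount=3 -> skip
r=77=1001101 popcount=4 -> skip
Kept rows: 47 55 59 61 62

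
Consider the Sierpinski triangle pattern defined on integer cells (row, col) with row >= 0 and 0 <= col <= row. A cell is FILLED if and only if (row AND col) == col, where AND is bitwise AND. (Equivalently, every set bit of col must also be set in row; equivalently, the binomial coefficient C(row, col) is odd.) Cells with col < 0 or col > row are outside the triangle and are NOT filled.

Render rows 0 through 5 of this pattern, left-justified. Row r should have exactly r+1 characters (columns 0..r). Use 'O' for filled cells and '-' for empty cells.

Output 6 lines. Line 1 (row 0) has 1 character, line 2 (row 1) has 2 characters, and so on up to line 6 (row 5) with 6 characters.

r0=0: O
r1=1: OO
r2=10: O-O
r3=11: OOOO
r4=100: O---O
r5=101: OO--OO

Answer: O
OO
O-O
OOOO
O---O
OO--OO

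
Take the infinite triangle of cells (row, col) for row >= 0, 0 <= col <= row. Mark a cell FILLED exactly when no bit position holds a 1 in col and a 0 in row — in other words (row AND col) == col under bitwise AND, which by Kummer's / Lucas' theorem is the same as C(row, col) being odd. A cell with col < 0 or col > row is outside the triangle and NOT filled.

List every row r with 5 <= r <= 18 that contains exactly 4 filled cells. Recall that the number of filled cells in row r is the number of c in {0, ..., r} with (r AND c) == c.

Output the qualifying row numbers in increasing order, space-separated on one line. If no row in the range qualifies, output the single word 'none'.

Row r has 2^popcount(r) filled cells, so we need popcount(r) = log2(4) = 2.
Scan r = 5..18 and keep those with exactly 2 one-bits:
r=5=101 popcount=2 -> KEEP
r=6=110 popcount=2 -> KEEP
r=7=111 popcount=3 -> skip
r=8=1000 popcount=1 -> skip
r=9=1001 popcount=2 -> KEEP
r=10=1010 popcount=2 -> KEEP
r=11=1011 popcount=3 -> skip
r=12=1100 popcount=2 -> KEEP
r=13=1101 popcount=3 -> skip
r=14=1110 popcount=3 -> skip
r=15=1111 popcount=4 -> skip
r=16=10000 popcount=1 -> skip
r=17=10001 popcount=2 -> KEEP
r=18=10010 popcount=2 -> KEEP
Kept rows: 5 6 9 10 12 17 18

Answer: 5 6 9 10 12 17 18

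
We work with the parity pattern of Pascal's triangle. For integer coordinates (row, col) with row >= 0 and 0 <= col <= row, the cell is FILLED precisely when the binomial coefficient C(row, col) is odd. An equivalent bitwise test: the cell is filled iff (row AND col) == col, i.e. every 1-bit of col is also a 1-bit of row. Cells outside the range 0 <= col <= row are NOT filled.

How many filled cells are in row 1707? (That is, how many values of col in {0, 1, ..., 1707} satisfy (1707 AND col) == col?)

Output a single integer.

1707 in binary = 11010101011
popcount(1707) = number of 1-bits in 11010101011 = 7
A col c satisfies (1707 AND c) == c iff every set bit of c is also set in 1707; each of the 7 set bits of 1707 can independently be on or off in c.
count = 2^7 = 128

Answer: 128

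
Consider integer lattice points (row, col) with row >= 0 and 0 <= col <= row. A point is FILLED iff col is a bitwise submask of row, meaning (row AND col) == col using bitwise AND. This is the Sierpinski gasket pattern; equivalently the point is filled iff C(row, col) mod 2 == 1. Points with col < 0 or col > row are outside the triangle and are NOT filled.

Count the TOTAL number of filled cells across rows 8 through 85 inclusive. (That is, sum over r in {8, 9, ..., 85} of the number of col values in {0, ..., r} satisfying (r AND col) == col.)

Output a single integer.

r8=1000 pc1: +2 =2
r9=1001 pc2: +4 =6
r10=1010 pc2: +4 =10
r11=1011 pc3: +8 =18
r12=1100 pc2: +4 =22
r13=1101 pc3: +8 =30
r14=1110 pc3: +8 =38
r15=1111 pc4: +16 =54
r16=10000 pc1: +2 =56
r17=10001 pc2: +4 =60
r18=10010 pc2: +4 =64
r19=10011 pc3: +8 =72
r20=10100 pc2: +4 =76
r21=10101 pc3: +8 =84
r22=10110 pc3: +8 =92
r23=10111 pc4: +16 =108
r24=11000 pc2: +4 =112
r25=11001 pc3: +8 =120
r26=11010 pc3: +8 =128
r27=11011 pc4: +16 =144
r28=11100 pc3: +8 =152
r29=11101 pc4: +16 =168
r30=11110 pc4: +16 =184
r31=11111 pc5: +32 =216
r32=100000 pc1: +2 =218
r33=100001 pc2: +4 =222
r34=100010 pc2: +4 =226
r35=100011 pc3: +8 =234
r36=100100 pc2: +4 =238
r37=100101 pc3: +8 =246
r38=100110 pc3: +8 =254
r39=100111 pc4: +16 =270
r40=101000 pc2: +4 =274
r41=101001 pc3: +8 =282
r42=101010 pc3: +8 =290
r43=101011 pc4: +16 =306
r44=101100 pc3: +8 =314
r45=101101 pc4: +16 =330
r46=101110 pc4: +16 =346
r47=101111 pc5: +32 =378
r48=110000 pc2: +4 =382
r49=110001 pc3: +8 =390
r50=110010 pc3: +8 =398
r51=110011 pc4: +16 =414
r52=110100 pc3: +8 =422
r53=110101 pc4: +16 =438
r54=110110 pc4: +16 =454
r55=110111 pc5: +32 =486
r56=111000 pc3: +8 =494
r57=111001 pc4: +16 =510
r58=111010 pc4: +16 =526
r59=111011 pc5: +32 =558
r60=111100 pc4: +16 =574
r61=111101 pc5: +32 =606
r62=111110 pc5: +32 =638
r63=111111 pc6: +64 =702
r64=1000000 pc1: +2 =704
r65=1000001 pc2: +4 =708
r66=1000010 pc2: +4 =712
r67=1000011 pc3: +8 =720
r68=1000100 pc2: +4 =724
r69=1000101 pc3: +8 =732
r70=1000110 pc3: +8 =740
r71=1000111 pc4: +16 =756
r72=1001000 pc2: +4 =760
r73=1001001 pc3: +8 =768
r74=1001010 pc3: +8 =776
r75=1001011 pc4: +16 =792
r76=1001100 pc3: +8 =800
r77=1001101 pc4: +16 =816
r78=1001110 pc4: +16 =832
r79=1001111 pc5: +32 =864
r80=1010000 pc2: +4 =868
r81=1010001 pc3: +8 =876
r82=1010010 pc3: +8 =884
r83=1010011 pc4: +16 =900
r84=1010100 pc3: +8 =908
r85=1010101 pc4: +16 =924

Answer: 924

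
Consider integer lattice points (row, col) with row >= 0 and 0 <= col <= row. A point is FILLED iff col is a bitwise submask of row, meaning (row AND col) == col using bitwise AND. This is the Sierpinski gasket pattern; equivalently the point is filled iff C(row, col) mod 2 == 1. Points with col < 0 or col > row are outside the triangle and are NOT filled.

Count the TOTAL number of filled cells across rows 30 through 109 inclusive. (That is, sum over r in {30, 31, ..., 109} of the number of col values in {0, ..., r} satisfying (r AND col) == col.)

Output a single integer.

Answer: 1248

Derivation:
r30=11110 pc4: +16 =16
r31=11111 pc5: +32 =48
r32=100000 pc1: +2 =50
r33=100001 pc2: +4 =54
r34=100010 pc2: +4 =58
r35=100011 pc3: +8 =66
r36=100100 pc2: +4 =70
r37=100101 pc3: +8 =78
r38=100110 pc3: +8 =86
r39=100111 pc4: +16 =102
r40=101000 pc2: +4 =106
r41=101001 pc3: +8 =114
r42=101010 pc3: +8 =122
r43=101011 pc4: +16 =138
r44=101100 pc3: +8 =146
r45=101101 pc4: +16 =162
r46=101110 pc4: +16 =178
r47=101111 pc5: +32 =210
r48=110000 pc2: +4 =214
r49=110001 pc3: +8 =222
r50=110010 pc3: +8 =230
r51=110011 pc4: +16 =246
r52=110100 pc3: +8 =254
r53=110101 pc4: +16 =270
r54=110110 pc4: +16 =286
r55=110111 pc5: +32 =318
r56=111000 pc3: +8 =326
r57=111001 pc4: +16 =342
r58=111010 pc4: +16 =358
r59=111011 pc5: +32 =390
r60=111100 pc4: +16 =406
r61=111101 pc5: +32 =438
r62=111110 pc5: +32 =470
r63=111111 pc6: +64 =534
r64=1000000 pc1: +2 =536
r65=1000001 pc2: +4 =540
r66=1000010 pc2: +4 =544
r67=1000011 pc3: +8 =552
r68=1000100 pc2: +4 =556
r69=1000101 pc3: +8 =564
r70=1000110 pc3: +8 =572
r71=1000111 pc4: +16 =588
r72=1001000 pc2: +4 =592
r73=1001001 pc3: +8 =600
r74=1001010 pc3: +8 =608
r75=1001011 pc4: +16 =624
r76=1001100 pc3: +8 =632
r77=1001101 pc4: +16 =648
r78=1001110 pc4: +16 =664
r79=1001111 pc5: +32 =696
r80=1010000 pc2: +4 =700
r81=1010001 pc3: +8 =708
r82=1010010 pc3: +8 =716
r83=1010011 pc4: +16 =732
r84=1010100 pc3: +8 =740
r85=1010101 pc4: +16 =756
r86=1010110 pc4: +16 =772
r87=1010111 pc5: +32 =804
r88=1011000 pc3: +8 =812
r89=1011001 pc4: +16 =828
r90=1011010 pc4: +16 =844
r91=1011011 pc5: +32 =876
r92=1011100 pc4: +16 =892
r93=1011101 pc5: +32 =924
r94=1011110 pc5: +32 =956
r95=1011111 pc6: +64 =1020
r96=1100000 pc2: +4 =1024
r97=1100001 pc3: +8 =1032
r98=1100010 pc3: +8 =1040
r99=1100011 pc4: +16 =1056
r100=1100100 pc3: +8 =1064
r101=1100101 pc4: +16 =1080
r102=1100110 pc4: +16 =1096
r103=1100111 pc5: +32 =1128
r104=1101000 pc3: +8 =1136
r105=1101001 pc4: +16 =1152
r106=1101010 pc4: +16 =1168
r107=1101011 pc5: +32 =1200
r108=1101100 pc4: +16 =1216
r109=1101101 pc5: +32 =1248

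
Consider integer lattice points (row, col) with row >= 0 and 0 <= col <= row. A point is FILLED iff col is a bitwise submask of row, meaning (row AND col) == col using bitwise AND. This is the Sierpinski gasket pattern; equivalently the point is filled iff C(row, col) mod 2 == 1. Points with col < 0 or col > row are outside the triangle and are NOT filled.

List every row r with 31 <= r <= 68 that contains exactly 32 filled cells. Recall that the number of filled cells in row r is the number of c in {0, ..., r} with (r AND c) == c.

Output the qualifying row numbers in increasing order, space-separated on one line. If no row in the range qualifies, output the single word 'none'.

Answer: 31 47 55 59 61 62

Derivation:
Row r has 2^popcount(r) filled cells, so we need popcount(r) = log2(32) = 5.
Scan r = 31..68 and keep those with exactly 5 one-bits:
r=31=11111 popcount=5 -> KEEP
r=32=100000 popcount=1 -> skip
r=33=100001 popcount=2 -> skip
r=34=100010 popcount=2 -> skip
r=35=100011 popcount=3 -> skip
r=36=100100 popcount=2 -> skip
r=37=100101 popcount=3 -> skip
r=38=100110 popcount=3 -> skip
r=39=100111 popcount=4 -> skip
r=40=101000 popcount=2 -> skip
r=41=101001 popcount=3 -> skip
r=42=101010 popcount=3 -> skip
r=43=101011 popcount=4 -> skip
r=44=101100 popcount=3 -> skip
r=45=101101 popcount=4 -> skip
r=46=101110 popcount=4 -> skip
r=47=101111 popcount=5 -> KEEP
r=48=110000 popcount=2 -> skip
r=49=110001 popcount=3 -> skip
r=50=110010 popcount=3 -> skip
r=51=110011 popcount=4 -> skip
r=52=110100 popcount=3 -> skip
r=53=110101 popcount=4 -> skip
r=54=110110 popcount=4 -> skip
r=55=110111 popcount=5 -> KEEP
r=56=111000 popcount=3 -> skip
r=57=111001 popcount=4 -> skip
r=58=111010 popcount=4 -> skip
r=59=111011 popcount=5 -> KEEP
r=60=111100 popcount=4 -> skip
r=61=111101 popcount=5 -> KEEP
r=62=111110 popcount=5 -> KEEP
r=63=111111 popcount=6 -> skip
r=64=1000000 popcount=1 -> skip
r=65=1000001 popcount=2 -> skip
r=66=1000010 popcount=2 -> skip
r=67=1000011 popcount=3 -> skip
r=68=1000100 popcount=2 -> skip
Kept rows: 31 47 55 59 61 62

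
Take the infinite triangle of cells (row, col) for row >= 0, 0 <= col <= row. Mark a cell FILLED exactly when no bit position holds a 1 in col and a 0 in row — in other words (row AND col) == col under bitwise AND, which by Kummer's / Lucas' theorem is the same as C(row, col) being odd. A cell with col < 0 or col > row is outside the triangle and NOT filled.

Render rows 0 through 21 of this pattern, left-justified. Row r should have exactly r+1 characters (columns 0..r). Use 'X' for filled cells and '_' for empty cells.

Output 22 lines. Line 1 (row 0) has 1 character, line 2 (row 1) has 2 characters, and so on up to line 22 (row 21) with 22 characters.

r0=0: X
r1=1: XX
r2=10: X_X
r3=11: XXXX
r4=100: X___X
r5=101: XX__XX
r6=110: X_X_X_X
r7=111: XXXXXXXX
r8=1000: X_______X
r9=1001: XX______XX
r10=1010: X_X_____X_X
r11=1011: XXXX____XXXX
r12=1100: X___X___X___X
r13=1101: XX__XX__XX__XX
r14=1110: X_X_X_X_X_X_X_X
r15=1111: XXXXXXXXXXXXXXXX
r16=10000: X_______________X
r17=10001: XX______________XX
r18=10010: X_X_____________X_X
r19=10011: XXXX____________XXXX
r20=10100: X___X___________X___X
r21=10101: XX__XX__________XX__XX

Answer: X
XX
X_X
XXXX
X___X
XX__XX
X_X_X_X
XXXXXXXX
X_______X
XX______XX
X_X_____X_X
XXXX____XXXX
X___X___X___X
XX__XX__XX__XX
X_X_X_X_X_X_X_X
XXXXXXXXXXXXXXXX
X_______________X
XX______________XX
X_X_____________X_X
XXXX____________XXXX
X___X___________X___X
XX__XX__________XX__XX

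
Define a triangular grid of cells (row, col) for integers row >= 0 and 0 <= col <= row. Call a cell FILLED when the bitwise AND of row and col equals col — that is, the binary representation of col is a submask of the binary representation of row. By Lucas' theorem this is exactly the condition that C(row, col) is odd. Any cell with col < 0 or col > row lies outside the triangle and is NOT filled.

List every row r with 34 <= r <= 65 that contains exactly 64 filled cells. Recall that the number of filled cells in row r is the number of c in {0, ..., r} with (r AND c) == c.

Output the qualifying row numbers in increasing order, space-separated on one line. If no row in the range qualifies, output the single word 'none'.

Row r has 2^popcount(r) filled cells, so we need popcount(r) = log2(64) = 6.
Scan r = 34..65 and keep those with exactly 6 one-bits:
r=34=100010 popcount=2 -> skip
r=35=100011 popcount=3 -> skip
r=36=100100 popcount=2 -> skip
r=37=100101 popcount=3 -> skip
r=38=100110 popcount=3 -> skip
r=39=100111 popcount=4 -> skip
r=40=101000 popcount=2 -> skip
r=41=101001 popcount=3 -> skip
r=42=101010 popcount=3 -> skip
r=43=101011 popcount=4 -> skip
r=44=101100 popcount=3 -> skip
r=45=101101 popcount=4 -> skip
r=46=101110 popcount=4 -> skip
r=47=101111 popcount=5 -> skip
r=48=110000 popcount=2 -> skip
r=49=110001 popcount=3 -> skip
r=50=110010 popcount=3 -> skip
r=51=110011 popcount=4 -> skip
r=52=110100 popcount=3 -> skip
r=53=110101 popcount=4 -> skip
r=54=110110 popcount=4 -> skip
r=55=110111 popcount=5 -> skip
r=56=111000 popcount=3 -> skip
r=57=111001 popcount=4 -> skip
r=58=111010 popcount=4 -> skip
r=59=111011 popcount=5 -> skip
r=60=111100 popcount=4 -> skip
r=61=111101 popcount=5 -> skip
r=62=111110 popcount=5 -> skip
r=63=111111 popcount=6 -> KEEP
r=64=1000000 popcount=1 -> skip
r=65=1000001 popcount=2 -> skip
Kept rows: 63

Answer: 63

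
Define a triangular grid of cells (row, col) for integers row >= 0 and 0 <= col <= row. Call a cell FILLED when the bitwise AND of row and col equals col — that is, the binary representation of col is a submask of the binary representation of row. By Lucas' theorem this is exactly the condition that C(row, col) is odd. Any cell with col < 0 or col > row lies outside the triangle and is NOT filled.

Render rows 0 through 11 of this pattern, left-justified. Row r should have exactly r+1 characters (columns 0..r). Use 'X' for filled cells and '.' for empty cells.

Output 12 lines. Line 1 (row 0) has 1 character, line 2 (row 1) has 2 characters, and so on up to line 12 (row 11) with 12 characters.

Answer: X
XX
X.X
XXXX
X...X
XX..XX
X.X.X.X
XXXXXXXX
X.......X
XX......XX
X.X.....X.X
XXXX....XXXX

Derivation:
r0=0: X
r1=1: XX
r2=10: X.X
r3=11: XXXX
r4=100: X...X
r5=101: XX..XX
r6=110: X.X.X.X
r7=111: XXXXXXXX
r8=1000: X.......X
r9=1001: XX......XX
r10=1010: X.X.....X.X
r11=1011: XXXX....XXXX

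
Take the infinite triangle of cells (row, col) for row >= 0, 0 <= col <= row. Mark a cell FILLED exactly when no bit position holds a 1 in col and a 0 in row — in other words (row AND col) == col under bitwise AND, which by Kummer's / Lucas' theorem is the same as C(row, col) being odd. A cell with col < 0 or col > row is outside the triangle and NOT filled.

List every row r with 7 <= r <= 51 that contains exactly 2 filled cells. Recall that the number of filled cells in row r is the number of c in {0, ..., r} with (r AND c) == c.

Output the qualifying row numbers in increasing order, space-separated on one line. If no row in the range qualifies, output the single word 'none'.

Row r has 2^popcount(r) filled cells, so we need popcount(r) = log2(2) = 1.
Scan r = 7..51 and keep those with exactly 1 one-bits:
r=7=111 popcount=3 -> skip
r=8=1000 popcount=1 -> KEEP
r=9=1001 popcount=2 -> skip
r=10=1010 popcount=2 -> skip
r=11=1011 popcount=3 -> skip
r=12=1100 popcount=2 -> skip
r=13=1101 popcount=3 -> skip
r=14=1110 popcount=3 -> skip
r=15=1111 popcount=4 -> skip
r=16=10000 popcount=1 -> KEEP
r=17=10001 popcount=2 -> skip
r=18=10010 popcount=2 -> skip
r=19=10011 popcount=3 -> skip
r=20=10100 popcount=2 -> skip
r=21=10101 popcount=3 -> skip
r=22=10110 popcount=3 -> skip
r=23=10111 popcount=4 -> skip
r=24=11000 popcount=2 -> skip
r=25=11001 popcount=3 -> skip
r=26=11010 popcount=3 -> skip
r=27=11011 popcount=4 -> skip
r=28=11100 popcount=3 -> skip
r=29=11101 popcount=4 -> skip
r=30=11110 popcount=4 -> skip
r=31=11111 popcount=5 -> skip
r=32=100000 popcount=1 -> KEEP
r=33=100001 popcount=2 -> skip
r=34=100010 popcount=2 -> skip
r=35=100011 popcount=3 -> skip
r=36=100100 popcount=2 -> skip
r=37=100101 popcount=3 -> skip
r=38=100110 popcount=3 -> skip
r=39=100111 popcount=4 -> skip
r=40=101000 popcount=2 -> skip
r=41=101001 popcount=3 -> skip
r=42=101010 popcount=3 -> skip
r=43=101011 popcount=4 -> skip
r=44=101100 popcount=3 -> skip
r=45=101101 popcount=4 -> skip
r=46=101110 popcount=4 -> skip
r=47=101111 popcount=5 -> skip
r=48=110000 popcount=2 -> skip
r=49=110001 popcount=3 -> skip
r=50=110010 popcount=3 -> skip
r=51=110011 popcount=4 -> skip
Kept rows: 8 16 32

Answer: 8 16 32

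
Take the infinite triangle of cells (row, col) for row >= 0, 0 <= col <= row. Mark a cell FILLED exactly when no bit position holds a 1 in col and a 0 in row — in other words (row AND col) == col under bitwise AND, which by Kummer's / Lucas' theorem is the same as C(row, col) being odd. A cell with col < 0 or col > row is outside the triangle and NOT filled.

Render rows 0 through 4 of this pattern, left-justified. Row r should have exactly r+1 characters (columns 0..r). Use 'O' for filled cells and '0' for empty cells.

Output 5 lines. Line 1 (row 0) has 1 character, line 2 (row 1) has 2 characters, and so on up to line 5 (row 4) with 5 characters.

Answer: O
OO
O0O
OOOO
O000O

Derivation:
r0=0: O
r1=1: OO
r2=10: O0O
r3=11: OOOO
r4=100: O000O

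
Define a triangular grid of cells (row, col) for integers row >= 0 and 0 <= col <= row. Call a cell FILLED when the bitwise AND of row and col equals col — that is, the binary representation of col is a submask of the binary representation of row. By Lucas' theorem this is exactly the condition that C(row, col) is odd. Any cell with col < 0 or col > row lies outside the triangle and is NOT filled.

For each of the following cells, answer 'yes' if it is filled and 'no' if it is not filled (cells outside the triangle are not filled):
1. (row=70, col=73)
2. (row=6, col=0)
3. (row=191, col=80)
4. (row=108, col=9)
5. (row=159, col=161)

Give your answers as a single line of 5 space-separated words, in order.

Answer: no yes no no no

Derivation:
(70,73): col outside [0, 70] -> not filled
(6,0): row=0b110, col=0b0, row AND col = 0b0 = 0; 0 == 0 -> filled
(191,80): row=0b10111111, col=0b1010000, row AND col = 0b10000 = 16; 16 != 80 -> empty
(108,9): row=0b1101100, col=0b1001, row AND col = 0b1000 = 8; 8 != 9 -> empty
(159,161): col outside [0, 159] -> not filled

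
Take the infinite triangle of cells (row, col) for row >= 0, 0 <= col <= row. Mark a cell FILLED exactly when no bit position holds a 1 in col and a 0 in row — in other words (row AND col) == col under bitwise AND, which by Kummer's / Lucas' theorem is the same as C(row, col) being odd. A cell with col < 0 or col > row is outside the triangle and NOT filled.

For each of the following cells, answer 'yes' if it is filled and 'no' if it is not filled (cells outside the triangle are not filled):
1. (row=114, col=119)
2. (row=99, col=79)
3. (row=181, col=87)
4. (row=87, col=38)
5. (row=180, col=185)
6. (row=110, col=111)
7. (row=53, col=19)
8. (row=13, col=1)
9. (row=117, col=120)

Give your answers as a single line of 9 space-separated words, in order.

(114,119): col outside [0, 114] -> not filled
(99,79): row=0b1100011, col=0b1001111, row AND col = 0b1000011 = 67; 67 != 79 -> empty
(181,87): row=0b10110101, col=0b1010111, row AND col = 0b10101 = 21; 21 != 87 -> empty
(87,38): row=0b1010111, col=0b100110, row AND col = 0b110 = 6; 6 != 38 -> empty
(180,185): col outside [0, 180] -> not filled
(110,111): col outside [0, 110] -> not filled
(53,19): row=0b110101, col=0b10011, row AND col = 0b10001 = 17; 17 != 19 -> empty
(13,1): row=0b1101, col=0b1, row AND col = 0b1 = 1; 1 == 1 -> filled
(117,120): col outside [0, 117] -> not filled

Answer: no no no no no no no yes no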